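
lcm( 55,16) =880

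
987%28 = 7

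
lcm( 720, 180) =720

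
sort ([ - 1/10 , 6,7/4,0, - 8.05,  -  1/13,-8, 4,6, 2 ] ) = [ - 8.05, - 8, - 1/10,-1/13,0,  7/4 , 2, 4, 6, 6 ]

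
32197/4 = 32197/4 = 8049.25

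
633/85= 633/85 = 7.45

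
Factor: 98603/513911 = 151/787 =151^1 * 787^( - 1 ) 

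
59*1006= 59354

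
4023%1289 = 156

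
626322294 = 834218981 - 207896687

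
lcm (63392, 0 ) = 0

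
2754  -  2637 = 117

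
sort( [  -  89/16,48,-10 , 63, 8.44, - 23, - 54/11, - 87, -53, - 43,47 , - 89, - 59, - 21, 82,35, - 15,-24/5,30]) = [ -89, - 87,  -  59,-53, - 43, - 23, - 21 , - 15, - 10, - 89/16,-54/11, - 24/5,8.44,30,35,  47, 48, 63,82 ] 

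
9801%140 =1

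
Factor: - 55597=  - 53^1 * 1049^1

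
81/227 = 81/227 = 0.36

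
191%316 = 191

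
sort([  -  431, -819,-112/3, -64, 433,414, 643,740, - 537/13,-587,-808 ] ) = [-819, - 808, - 587, - 431,-64, - 537/13, - 112/3,414,433, 643, 740 ] 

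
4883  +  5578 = 10461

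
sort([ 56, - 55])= [ - 55,56] 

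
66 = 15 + 51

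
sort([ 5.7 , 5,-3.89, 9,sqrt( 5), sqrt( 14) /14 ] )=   [ - 3.89, sqrt( 14) /14,sqrt( 5),5,5.7,9 ] 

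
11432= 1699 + 9733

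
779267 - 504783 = 274484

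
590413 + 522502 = 1112915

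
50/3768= 25/1884  =  0.01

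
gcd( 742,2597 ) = 371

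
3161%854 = 599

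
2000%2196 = 2000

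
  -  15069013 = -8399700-6669313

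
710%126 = 80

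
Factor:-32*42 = -1344 = -  2^6*3^1*7^1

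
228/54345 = 76/18115 = 0.00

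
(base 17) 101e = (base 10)4944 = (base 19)dd4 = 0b1001101010000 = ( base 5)124234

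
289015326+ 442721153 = 731736479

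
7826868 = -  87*( - 89964)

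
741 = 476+265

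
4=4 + 0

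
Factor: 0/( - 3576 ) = 0^1= 0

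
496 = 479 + 17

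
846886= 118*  7177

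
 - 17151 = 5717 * ( - 3 ) 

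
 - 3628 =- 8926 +5298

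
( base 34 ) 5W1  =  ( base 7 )26012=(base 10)6869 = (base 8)15325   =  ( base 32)6ML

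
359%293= 66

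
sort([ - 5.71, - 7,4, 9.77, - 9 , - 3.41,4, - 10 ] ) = [ - 10, -9, - 7, - 5.71, - 3.41,4 , 4, 9.77] 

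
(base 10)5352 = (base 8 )12350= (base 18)G96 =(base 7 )21414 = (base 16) 14e8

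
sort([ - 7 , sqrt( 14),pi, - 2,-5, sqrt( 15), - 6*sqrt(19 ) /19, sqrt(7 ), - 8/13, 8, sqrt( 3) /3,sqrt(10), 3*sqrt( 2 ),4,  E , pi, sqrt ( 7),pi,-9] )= [ - 9, - 7, - 5, - 2 , - 6*sqrt( 19)/19, - 8/13, sqrt( 3) /3,  sqrt(7 ) , sqrt(7 ),E,pi,pi , pi,sqrt( 10), sqrt( 14), sqrt( 15 ),  4,  3*sqrt( 2 ), 8]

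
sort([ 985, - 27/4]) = [-27/4, 985 ]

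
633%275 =83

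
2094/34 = 1047/17 = 61.59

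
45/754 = 45/754=0.06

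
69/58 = 1  +  11/58 = 1.19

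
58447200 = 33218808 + 25228392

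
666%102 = 54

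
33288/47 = 33288/47  =  708.26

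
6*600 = 3600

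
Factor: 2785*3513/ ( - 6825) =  - 652247/455 = -  5^ ( - 1 )*7^( - 1)*13^( - 1) * 557^1*1171^1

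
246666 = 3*82222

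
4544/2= 2272 = 2272.00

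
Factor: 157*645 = 3^1*5^1 * 43^1*157^1 = 101265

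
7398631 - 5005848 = 2392783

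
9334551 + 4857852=14192403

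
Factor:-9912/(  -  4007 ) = 2^3*3^1*7^1*59^1*4007^( - 1)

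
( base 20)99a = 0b111011001110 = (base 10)3790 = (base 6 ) 25314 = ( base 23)73I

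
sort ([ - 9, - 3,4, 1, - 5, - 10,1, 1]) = [ - 10, - 9,-5, - 3,1,1, 1,4]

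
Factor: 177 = 3^1*59^1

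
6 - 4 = 2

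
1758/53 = 1758/53  =  33.17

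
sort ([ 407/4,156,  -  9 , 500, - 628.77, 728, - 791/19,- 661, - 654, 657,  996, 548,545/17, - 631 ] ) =[ - 661, - 654, - 631, - 628.77,-791/19, - 9,  545/17, 407/4,156,500,548,657, 728,996 ] 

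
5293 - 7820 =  - 2527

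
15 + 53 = 68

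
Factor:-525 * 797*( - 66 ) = 27616050 = 2^1*3^2*5^2 * 7^1*11^1*797^1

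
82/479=82/479  =  0.17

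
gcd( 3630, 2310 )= 330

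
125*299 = 37375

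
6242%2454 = 1334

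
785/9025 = 157/1805=0.09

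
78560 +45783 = 124343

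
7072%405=187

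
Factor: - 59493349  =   - 211^1*281959^1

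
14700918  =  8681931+6018987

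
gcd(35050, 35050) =35050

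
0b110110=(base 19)2G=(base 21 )2c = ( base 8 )66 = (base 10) 54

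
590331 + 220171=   810502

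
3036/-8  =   - 380+1/2=-379.50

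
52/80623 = 52/80623 =0.00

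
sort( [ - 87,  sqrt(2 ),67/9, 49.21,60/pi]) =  [  -  87, sqrt( 2), 67/9,60/pi,49.21] 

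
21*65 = 1365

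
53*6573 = 348369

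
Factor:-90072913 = -7^1*109^1*118051^1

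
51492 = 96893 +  - 45401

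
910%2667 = 910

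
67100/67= 1001  +  33/67 = 1001.49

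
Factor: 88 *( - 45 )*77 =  - 304920=   - 2^3* 3^2*5^1*7^1 * 11^2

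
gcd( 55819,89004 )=1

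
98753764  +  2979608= 101733372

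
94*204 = 19176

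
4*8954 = 35816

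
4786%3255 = 1531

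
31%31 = 0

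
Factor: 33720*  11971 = 403662120  =  2^3* 3^1*5^1*281^1*11971^1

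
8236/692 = 2059/173 = 11.90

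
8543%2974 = 2595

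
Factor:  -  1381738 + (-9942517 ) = -11324255  =  - 5^1*79^1*28669^1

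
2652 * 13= 34476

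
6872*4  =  27488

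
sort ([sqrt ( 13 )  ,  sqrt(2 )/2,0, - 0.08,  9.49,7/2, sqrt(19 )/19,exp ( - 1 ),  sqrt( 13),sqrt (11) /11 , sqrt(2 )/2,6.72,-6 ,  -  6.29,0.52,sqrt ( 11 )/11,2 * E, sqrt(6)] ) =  [ - 6.29, - 6, - 0.08,  0, sqrt(19)/19, sqrt(11 )/11, sqrt( 11)/11, exp ( - 1), 0.52  ,  sqrt( 2 )/2, sqrt(2 )/2,sqrt ( 6), 7/2,sqrt( 13),sqrt(13), 2*E, 6.72, 9.49]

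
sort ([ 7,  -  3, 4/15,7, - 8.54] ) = [-8.54 , - 3,4/15,7  ,  7]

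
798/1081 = 798/1081 = 0.74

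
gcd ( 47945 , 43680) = 5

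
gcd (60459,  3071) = 1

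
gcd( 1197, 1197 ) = 1197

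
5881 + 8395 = 14276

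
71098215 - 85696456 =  - 14598241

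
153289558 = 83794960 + 69494598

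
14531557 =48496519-33964962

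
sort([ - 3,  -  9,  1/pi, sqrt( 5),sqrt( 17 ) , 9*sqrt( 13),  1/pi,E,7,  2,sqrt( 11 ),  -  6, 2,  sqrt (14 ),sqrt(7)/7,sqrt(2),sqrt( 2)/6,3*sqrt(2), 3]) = [  -  9, - 6 , -3 , sqrt (2) /6,  1/pi, 1/pi, sqrt( 7 ) /7,sqrt (2 ), 2,2, sqrt( 5),E, 3,sqrt( 11 ),sqrt( 14 ) , sqrt( 17),3*sqrt( 2 ),7, 9*sqrt (13 )] 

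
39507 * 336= 13274352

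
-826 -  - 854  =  28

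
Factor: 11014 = 2^1 * 5507^1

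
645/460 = 1 + 37/92  =  1.40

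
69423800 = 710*97780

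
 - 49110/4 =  - 12278 + 1/2=-  12277.50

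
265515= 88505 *3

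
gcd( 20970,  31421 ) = 1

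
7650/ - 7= - 1093 + 1/7= -1092.86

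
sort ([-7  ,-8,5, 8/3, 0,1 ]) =[- 8, - 7, 0 , 1,  8/3  ,  5]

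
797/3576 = 797/3576 = 0.22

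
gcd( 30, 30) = 30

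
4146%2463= 1683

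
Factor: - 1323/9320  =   - 2^(-3)*  3^3*5^( - 1)*7^2*233^(  -  1) 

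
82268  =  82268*1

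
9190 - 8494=696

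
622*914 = 568508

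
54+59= 113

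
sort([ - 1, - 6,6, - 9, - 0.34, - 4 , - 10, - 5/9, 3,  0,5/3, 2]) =[ - 10 , - 9, - 6, - 4 , - 1, - 5/9 , - 0.34,0,  5/3, 2 , 3, 6] 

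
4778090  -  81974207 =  - 77196117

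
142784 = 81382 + 61402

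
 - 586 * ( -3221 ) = 1887506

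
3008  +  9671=12679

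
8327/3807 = 8327/3807 = 2.19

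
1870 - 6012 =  - 4142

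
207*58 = 12006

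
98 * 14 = 1372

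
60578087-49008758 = 11569329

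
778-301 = 477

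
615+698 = 1313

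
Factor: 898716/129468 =74893/10789 =7^1*13^1*823^1  *10789^( - 1)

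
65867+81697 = 147564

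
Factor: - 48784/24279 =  - 2^4*3^( -1 )*3049^1*8093^( - 1) 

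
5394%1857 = 1680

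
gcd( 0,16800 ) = 16800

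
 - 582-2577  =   - 3159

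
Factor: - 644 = - 2^2 * 7^1* 23^1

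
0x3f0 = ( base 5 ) 13013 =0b1111110000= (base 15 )473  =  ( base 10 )1008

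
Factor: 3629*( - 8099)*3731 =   -  7^2*13^2 *19^1*41^1*89^1*191^1 =- 109658832101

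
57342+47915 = 105257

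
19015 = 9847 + 9168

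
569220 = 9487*60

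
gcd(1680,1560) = 120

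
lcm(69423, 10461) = 763653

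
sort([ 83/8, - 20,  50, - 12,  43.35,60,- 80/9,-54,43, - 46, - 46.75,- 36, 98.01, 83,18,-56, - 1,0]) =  [ -56, - 54, - 46.75,  -  46,-36, - 20, - 12, - 80/9, - 1,0,83/8,18, 43, 43.35,50, 60, 83,98.01]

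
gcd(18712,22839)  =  1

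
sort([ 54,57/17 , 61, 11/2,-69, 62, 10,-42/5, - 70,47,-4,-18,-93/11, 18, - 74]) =[ - 74, - 70,-69, - 18, - 93/11,-42/5, - 4, 57/17, 11/2,10,  18, 47, 54, 61,62] 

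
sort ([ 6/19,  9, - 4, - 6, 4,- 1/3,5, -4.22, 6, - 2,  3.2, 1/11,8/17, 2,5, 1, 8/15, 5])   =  [ - 6, - 4.22, - 4, - 2,  -  1/3,1/11, 6/19, 8/17,  8/15,1,2, 3.2,4, 5, 5, 5, 6, 9] 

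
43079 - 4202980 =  - 4159901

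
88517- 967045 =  - 878528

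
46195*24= 1108680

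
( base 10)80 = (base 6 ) 212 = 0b1010000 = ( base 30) 2k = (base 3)2222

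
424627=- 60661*( - 7) 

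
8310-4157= 4153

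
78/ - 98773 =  - 78/98773=-0.00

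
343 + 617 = 960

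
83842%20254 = 2826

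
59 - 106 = -47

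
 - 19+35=16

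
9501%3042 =375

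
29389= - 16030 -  - 45419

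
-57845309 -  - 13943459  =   - 43901850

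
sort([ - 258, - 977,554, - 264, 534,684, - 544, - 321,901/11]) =[-977, - 544, - 321, - 264, - 258,901/11 , 534,554, 684 ]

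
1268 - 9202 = - 7934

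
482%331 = 151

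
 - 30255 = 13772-44027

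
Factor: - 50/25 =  - 2  =  -2^1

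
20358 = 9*2262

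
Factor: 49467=3^1*11^1*1499^1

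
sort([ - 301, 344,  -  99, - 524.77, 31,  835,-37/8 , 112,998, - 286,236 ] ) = [-524.77, - 301, - 286,  -  99, - 37/8, 31,112,236  ,  344,835, 998 ]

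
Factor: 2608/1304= 2^1 =2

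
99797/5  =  99797/5 = 19959.40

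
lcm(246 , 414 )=16974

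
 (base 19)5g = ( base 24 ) 4F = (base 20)5B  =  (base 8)157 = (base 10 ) 111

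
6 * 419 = 2514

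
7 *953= 6671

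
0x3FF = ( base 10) 1023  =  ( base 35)T8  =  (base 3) 1101220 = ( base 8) 1777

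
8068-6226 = 1842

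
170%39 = 14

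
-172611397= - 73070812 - 99540585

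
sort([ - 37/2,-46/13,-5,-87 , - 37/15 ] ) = [ - 87, -37/2, - 5,-46/13, - 37/15]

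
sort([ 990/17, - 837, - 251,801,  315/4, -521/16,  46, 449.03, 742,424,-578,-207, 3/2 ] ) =[ - 837, - 578,  -  251, - 207, - 521/16,3/2,46, 990/17,315/4, 424, 449.03 , 742,  801]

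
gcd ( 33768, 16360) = 8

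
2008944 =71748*28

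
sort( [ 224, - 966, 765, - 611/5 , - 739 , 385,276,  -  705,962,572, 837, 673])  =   [ - 966,-739, - 705, - 611/5,224, 276,  385 , 572,673,765, 837, 962]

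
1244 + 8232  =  9476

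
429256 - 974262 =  - 545006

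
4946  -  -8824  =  13770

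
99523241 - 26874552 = 72648689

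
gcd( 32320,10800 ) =80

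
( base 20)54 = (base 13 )80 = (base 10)104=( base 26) 40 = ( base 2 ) 1101000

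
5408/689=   7 + 45/53  =  7.85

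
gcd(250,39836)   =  2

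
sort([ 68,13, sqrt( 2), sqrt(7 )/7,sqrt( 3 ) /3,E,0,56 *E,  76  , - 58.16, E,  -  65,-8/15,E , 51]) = [ - 65,-58.16, - 8/15,0, sqrt( 7 )/7,  sqrt( 3 )/3,sqrt (2 ),E,E , E, 13,51,68,76, 56*E ] 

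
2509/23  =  2509/23= 109.09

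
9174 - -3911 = 13085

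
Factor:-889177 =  - 889177^1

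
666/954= 37/53 = 0.70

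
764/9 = 84 + 8/9 = 84.89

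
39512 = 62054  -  22542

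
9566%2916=818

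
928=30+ 898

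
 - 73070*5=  - 365350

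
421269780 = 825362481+- 404092701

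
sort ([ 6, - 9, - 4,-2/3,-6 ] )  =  [ - 9,  -  6, - 4,-2/3,6] 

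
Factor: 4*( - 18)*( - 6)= 2^4*3^3 = 432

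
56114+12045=68159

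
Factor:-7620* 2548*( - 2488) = 2^7 * 3^1*5^1 * 7^2*13^1 * 127^1*311^1 = 48306410880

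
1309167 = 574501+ 734666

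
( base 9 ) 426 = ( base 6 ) 1340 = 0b101011100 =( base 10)348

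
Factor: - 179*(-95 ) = 5^1*19^1*179^1  =  17005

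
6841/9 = 760  +  1/9 = 760.11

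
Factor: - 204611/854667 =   -  209/873 = - 3^( - 2) * 11^1*19^1*97^( - 1) 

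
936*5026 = 4704336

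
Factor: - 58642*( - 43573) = 2555207866 = 2^1*109^1*269^1*43573^1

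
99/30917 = 99/30917 = 0.00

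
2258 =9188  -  6930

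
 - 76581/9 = -8509  =  -8509.00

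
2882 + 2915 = 5797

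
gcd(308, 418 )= 22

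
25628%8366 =530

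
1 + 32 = 33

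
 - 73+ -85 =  - 158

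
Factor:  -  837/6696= -1/8 = - 2^( - 3)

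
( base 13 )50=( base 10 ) 65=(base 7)122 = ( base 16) 41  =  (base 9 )72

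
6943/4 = 1735+3/4 =1735.75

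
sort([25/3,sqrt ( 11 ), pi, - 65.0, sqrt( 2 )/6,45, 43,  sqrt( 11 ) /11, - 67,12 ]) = [-67, - 65.0,sqrt( 2) /6,sqrt( 11) /11,pi,sqrt (11),25/3, 12,43 , 45 ] 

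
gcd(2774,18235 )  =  1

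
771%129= 126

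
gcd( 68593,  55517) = 7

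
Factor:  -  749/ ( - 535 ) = 5^(-1 )*7^1  =  7/5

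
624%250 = 124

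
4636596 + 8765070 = 13401666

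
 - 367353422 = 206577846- 573931268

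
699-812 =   -  113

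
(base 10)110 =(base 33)3B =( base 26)46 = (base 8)156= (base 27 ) 42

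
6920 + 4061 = 10981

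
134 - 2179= - 2045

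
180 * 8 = 1440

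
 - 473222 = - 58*8159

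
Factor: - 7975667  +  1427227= - 2^3*5^1*31^1*5281^1 = - 6548440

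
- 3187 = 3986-7173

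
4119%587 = 10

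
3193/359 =8 + 321/359 = 8.89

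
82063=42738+39325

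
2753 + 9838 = 12591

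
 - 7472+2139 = - 5333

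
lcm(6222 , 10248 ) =174216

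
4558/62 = 73+ 16/31 = 73.52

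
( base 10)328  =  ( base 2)101001000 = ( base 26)CG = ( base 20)G8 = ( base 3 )110011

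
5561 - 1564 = 3997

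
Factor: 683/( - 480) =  - 2^(- 5)*3^( - 1)*5^(  -  1)*683^1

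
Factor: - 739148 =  - 2^2 * 41^1*4507^1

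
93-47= 46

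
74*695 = 51430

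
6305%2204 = 1897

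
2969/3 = 989 + 2/3 = 989.67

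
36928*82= 3028096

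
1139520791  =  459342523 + 680178268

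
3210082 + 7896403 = 11106485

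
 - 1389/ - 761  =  1  +  628/761 = 1.83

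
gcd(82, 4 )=2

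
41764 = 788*53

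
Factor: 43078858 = 2^1*79^1 *272651^1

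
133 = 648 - 515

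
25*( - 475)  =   - 11875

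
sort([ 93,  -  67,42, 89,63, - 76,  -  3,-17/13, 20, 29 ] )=[ - 76,-67,  -  3, - 17/13,20,29, 42, 63,89,  93]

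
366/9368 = 183/4684 = 0.04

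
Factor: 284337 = 3^3*10531^1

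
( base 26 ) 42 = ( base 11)97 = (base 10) 106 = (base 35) 31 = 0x6a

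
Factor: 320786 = 2^1*107^1*1499^1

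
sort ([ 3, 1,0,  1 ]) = [ 0,1, 1, 3]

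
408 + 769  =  1177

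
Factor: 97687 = 97687^1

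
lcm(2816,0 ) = 0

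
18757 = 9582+9175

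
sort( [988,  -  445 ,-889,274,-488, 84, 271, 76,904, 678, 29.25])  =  [ -889,-488, - 445 , 29.25,  76, 84,  271, 274 , 678,  904, 988]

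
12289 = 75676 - 63387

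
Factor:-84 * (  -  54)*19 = 86184 = 2^3*3^4*7^1*19^1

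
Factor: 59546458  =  2^1*59^1*504631^1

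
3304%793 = 132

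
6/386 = 3/193 = 0.02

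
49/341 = 49/341=0.14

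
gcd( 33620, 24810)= 10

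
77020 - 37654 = 39366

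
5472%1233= 540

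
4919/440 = 11 + 79/440 =11.18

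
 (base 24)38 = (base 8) 120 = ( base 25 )35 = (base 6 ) 212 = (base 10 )80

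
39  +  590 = 629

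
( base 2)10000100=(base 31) 48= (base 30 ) 4C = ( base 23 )5H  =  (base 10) 132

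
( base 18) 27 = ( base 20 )23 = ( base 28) 1F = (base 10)43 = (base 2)101011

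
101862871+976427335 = 1078290206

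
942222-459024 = 483198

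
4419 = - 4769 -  - 9188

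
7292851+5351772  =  12644623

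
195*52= 10140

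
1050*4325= 4541250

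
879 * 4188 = 3681252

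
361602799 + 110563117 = 472165916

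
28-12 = 16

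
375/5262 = 125/1754 = 0.07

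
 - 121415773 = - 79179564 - 42236209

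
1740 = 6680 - 4940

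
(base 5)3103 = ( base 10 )403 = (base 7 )1114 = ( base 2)110010011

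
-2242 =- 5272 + 3030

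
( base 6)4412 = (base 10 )1016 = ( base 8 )1770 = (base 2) 1111111000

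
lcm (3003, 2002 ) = 6006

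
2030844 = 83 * 24468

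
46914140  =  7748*6055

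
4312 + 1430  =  5742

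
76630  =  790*97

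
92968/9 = 92968/9 = 10329.78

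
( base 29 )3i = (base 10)105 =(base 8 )151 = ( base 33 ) 36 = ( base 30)3f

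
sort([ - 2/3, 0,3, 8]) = [ - 2/3,0 , 3 , 8]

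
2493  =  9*277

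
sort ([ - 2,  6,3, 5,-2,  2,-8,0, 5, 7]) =[ - 8 ,-2,  -  2, 0,2,3, 5,  5, 6, 7]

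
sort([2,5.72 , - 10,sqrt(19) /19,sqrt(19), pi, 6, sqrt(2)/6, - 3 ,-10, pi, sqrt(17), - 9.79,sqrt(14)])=[  -  10, - 10,-9.79, - 3, sqrt( 19) /19, sqrt( 2)/6,2, pi, pi,sqrt(14 ) , sqrt( 17),sqrt(19), 5.72, 6]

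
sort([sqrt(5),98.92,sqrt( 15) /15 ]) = [sqrt(15 ) /15,sqrt(5),  98.92] 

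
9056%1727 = 421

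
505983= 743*681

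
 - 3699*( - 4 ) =14796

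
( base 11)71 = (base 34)2A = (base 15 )53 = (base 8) 116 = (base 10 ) 78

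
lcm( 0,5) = 0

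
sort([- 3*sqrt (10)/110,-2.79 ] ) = [ - 2.79, - 3*sqrt(10) /110] 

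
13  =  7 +6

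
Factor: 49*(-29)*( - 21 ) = 29841=3^1  *  7^3*29^1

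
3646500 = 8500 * 429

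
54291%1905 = 951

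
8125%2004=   109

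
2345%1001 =343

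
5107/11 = 5107/11= 464.27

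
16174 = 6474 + 9700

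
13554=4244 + 9310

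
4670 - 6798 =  - 2128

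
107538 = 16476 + 91062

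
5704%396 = 160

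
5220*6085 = 31763700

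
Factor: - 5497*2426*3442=-45901555124 = - 2^2*23^1*239^1*1213^1*1721^1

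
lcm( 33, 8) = 264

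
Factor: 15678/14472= 13/12=2^(  -  2 )*3^( - 1)*13^1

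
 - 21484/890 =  - 25 + 383/445 = - 24.14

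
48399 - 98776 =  - 50377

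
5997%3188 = 2809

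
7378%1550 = 1178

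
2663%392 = 311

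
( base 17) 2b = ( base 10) 45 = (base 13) 36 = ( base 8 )55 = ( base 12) 39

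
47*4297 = 201959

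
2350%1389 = 961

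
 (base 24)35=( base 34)29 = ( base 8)115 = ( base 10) 77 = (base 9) 85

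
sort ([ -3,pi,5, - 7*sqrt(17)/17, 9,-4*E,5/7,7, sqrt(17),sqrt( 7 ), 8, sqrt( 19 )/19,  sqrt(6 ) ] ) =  [ - 4*E, - 3, - 7*sqrt ( 17 ) /17,sqrt( 19)/19,5/7, sqrt( 6 )  ,  sqrt (7 ) , pi , sqrt(17),  5, 7 , 8,9]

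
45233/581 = 45233/581= 77.85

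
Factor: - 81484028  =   - 2^2*181^1*241^1*467^1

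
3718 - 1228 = 2490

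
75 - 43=32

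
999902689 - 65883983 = 934018706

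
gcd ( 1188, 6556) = 44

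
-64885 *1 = -64885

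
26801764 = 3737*7172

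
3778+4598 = 8376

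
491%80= 11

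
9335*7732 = 72178220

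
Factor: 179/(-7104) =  - 2^(-6) * 3^( - 1 )*37^(  -  1)*179^1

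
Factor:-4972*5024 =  - 2^7*11^1*113^1*157^1 = - 24979328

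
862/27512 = 431/13756 = 0.03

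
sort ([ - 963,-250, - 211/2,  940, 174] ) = [ - 963, - 250,  -  211/2, 174,940]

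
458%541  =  458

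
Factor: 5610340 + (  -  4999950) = 610390 = 2^1 * 5^1*11^1*31^1*179^1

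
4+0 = 4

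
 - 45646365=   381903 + - 46028268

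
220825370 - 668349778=-447524408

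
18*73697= 1326546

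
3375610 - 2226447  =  1149163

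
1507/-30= - 51 + 23/30 = - 50.23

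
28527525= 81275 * 351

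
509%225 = 59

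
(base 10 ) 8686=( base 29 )a9f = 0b10000111101110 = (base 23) G9F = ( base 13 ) 3c52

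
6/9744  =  1/1624 = 0.00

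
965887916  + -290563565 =675324351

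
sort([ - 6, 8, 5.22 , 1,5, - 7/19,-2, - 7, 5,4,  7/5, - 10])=[  -  10, - 7, - 6, - 2, - 7/19 , 1, 7/5,  4,5,5, 5.22, 8] 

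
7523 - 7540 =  - 17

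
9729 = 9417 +312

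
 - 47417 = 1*( - 47417)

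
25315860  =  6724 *3765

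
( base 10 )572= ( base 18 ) 1DE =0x23C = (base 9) 705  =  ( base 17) 1gb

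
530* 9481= 5024930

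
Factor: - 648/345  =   - 216/115 = -2^3*3^3 * 5^(  -  1)*23^ ( - 1 ) 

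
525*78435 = 41178375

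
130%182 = 130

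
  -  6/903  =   - 1 + 299/301 = - 0.01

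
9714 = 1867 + 7847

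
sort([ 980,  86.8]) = [86.8, 980 ] 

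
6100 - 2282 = 3818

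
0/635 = 0 = 0.00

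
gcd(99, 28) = 1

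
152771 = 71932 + 80839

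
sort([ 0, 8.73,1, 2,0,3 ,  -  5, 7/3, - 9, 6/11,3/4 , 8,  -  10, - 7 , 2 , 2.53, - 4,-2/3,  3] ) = [ - 10 , -9, - 7, - 5,-4, - 2/3, 0,0,6/11, 3/4,1,  2, 2, 7/3, 2.53,3 , 3 , 8,8.73]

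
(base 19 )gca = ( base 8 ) 13576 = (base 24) aae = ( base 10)6014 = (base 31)680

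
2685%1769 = 916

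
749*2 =1498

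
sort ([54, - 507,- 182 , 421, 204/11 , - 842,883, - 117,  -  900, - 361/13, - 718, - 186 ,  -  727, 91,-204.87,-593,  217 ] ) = [  -  900,-842, - 727,-718, -593,  -  507, - 204.87, - 186, - 182 , - 117, - 361/13, 204/11, 54, 91 , 217,421,883]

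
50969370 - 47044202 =3925168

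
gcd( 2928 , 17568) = 2928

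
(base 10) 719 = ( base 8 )1317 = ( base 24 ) 15N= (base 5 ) 10334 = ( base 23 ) 186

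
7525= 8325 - 800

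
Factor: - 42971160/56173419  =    -  2^3*3^( - 3 )*5^1*19^1*47^1 * 103^( - 1) * 401^1*6733^(-1 )=   -  14323720/18724473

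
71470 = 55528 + 15942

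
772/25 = 772/25 = 30.88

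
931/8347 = 931/8347 = 0.11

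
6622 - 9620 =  - 2998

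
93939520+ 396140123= 490079643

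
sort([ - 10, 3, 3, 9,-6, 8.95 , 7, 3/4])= [ - 10, - 6, 3/4, 3, 3, 7, 8.95, 9 ]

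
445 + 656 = 1101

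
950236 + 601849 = 1552085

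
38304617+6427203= 44731820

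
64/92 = 16/23 = 0.70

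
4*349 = 1396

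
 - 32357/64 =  - 506 + 27/64 = -505.58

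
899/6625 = 899/6625 = 0.14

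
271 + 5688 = 5959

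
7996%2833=2330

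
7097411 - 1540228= 5557183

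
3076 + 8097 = 11173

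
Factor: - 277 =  - 277^1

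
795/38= 20+ 35/38 = 20.92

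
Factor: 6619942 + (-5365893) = 1254049  =  1254049^1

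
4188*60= 251280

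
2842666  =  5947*478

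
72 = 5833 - 5761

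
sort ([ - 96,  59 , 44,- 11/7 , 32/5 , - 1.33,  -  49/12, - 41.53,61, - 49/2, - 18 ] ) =[ - 96, - 41.53, - 49/2 , - 18, - 49/12, - 11/7, - 1.33,32/5, 44, 59,61]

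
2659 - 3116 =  - 457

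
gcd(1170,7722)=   234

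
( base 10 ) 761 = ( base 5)11021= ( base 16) 2F9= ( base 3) 1001012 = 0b1011111001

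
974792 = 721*1352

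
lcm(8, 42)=168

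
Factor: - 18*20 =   -  2^3*3^2*5^1 = - 360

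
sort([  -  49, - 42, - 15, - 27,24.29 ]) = [ - 49, - 42,-27, - 15,24.29]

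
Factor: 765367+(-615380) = 149987=127^1*1181^1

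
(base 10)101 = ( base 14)73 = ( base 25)41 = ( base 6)245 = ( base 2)1100101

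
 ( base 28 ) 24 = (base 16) 3c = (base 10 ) 60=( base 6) 140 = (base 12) 50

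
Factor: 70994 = 2^1*7^1*11^1*461^1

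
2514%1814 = 700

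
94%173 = 94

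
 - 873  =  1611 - 2484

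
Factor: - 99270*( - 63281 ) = 6281904870 = 2^1 * 3^2 * 5^1*1103^1*63281^1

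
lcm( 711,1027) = 9243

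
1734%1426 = 308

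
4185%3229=956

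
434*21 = 9114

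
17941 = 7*2563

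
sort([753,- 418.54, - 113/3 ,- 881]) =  [-881, - 418.54, - 113/3,753] 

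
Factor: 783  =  3^3*29^1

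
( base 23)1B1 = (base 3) 1002000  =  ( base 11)652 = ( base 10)783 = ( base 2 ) 1100001111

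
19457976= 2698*7212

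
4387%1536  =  1315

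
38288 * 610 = 23355680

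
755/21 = 755/21 = 35.95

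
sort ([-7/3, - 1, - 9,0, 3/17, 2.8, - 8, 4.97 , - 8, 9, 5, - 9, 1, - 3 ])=[ - 9, - 9, - 8, - 8, - 3, - 7/3, - 1, 0, 3/17, 1,2.8, 4.97, 5, 9]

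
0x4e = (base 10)78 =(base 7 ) 141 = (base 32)2e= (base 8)116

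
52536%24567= 3402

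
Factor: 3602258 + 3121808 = 6724066 = 2^1 *617^1 * 5449^1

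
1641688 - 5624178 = -3982490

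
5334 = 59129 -53795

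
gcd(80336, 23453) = 1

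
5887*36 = 211932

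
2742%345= 327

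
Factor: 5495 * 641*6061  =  5^1*7^1*11^1*19^1*29^1 * 157^1*641^1 = 21348629995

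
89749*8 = 717992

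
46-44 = 2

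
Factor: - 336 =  -2^4*3^1*7^1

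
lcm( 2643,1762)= 5286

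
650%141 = 86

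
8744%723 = 68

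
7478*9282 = 69410796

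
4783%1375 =658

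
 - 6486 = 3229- 9715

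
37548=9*4172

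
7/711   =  7/711  =  0.01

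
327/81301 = 327/81301 = 0.00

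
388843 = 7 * 55549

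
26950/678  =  13475/339 =39.75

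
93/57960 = 31/19320 = 0.00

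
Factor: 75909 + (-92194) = - 16285 = - 5^1*3257^1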